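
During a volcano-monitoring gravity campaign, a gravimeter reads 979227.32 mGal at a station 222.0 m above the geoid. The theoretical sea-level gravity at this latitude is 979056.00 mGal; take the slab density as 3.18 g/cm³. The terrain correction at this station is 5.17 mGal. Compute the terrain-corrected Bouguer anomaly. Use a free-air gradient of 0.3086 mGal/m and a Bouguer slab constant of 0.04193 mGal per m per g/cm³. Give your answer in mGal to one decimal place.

215.4

Free-air correction = 0.3086 × 222.0 = 68.51 mGal
Free-air anomaly = 979227.32 − 979056.00 + (68.51) = 239.83 mGal
Bouguer slab correction = 0.04193 × 3.18 × 222.0 = 29.60 mGal
Simple Bouguer anomaly = 239.83 − (29.60) = 210.23 mGal
Complete Bouguer anomaly = 210.23 + 5.17 = 215.40 mGal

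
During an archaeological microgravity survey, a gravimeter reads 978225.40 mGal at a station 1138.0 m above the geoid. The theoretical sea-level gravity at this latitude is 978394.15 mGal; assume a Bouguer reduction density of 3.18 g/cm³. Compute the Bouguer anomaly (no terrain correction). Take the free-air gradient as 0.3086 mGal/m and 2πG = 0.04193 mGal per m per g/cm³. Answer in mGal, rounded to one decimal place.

30.7

Free-air correction = 0.3086 × 1138.0 = 351.19 mGal
Free-air anomaly = 978225.40 − 978394.15 + (351.19) = 182.44 mGal
Bouguer slab correction = 0.04193 × 3.18 × 1138.0 = 151.74 mGal
Simple Bouguer anomaly = 182.44 − (151.74) = 30.70 mGal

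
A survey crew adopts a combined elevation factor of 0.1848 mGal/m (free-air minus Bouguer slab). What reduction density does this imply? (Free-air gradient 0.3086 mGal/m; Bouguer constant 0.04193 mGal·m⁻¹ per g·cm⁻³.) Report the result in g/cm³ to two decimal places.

2.95

0.1848 = 0.3086 − 0.04193 × ρ
ρ = (0.3086 − 0.1848) / 0.04193 = 2.95 g/cm³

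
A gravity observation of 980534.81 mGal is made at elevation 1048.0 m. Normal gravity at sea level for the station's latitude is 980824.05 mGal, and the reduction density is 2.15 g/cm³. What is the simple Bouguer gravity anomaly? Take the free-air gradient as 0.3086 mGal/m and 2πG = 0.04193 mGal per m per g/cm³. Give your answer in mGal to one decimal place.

Free-air correction = 0.3086 × 1048.0 = 323.41 mGal
Free-air anomaly = 980534.81 − 980824.05 + (323.41) = 34.17 mGal
Bouguer slab correction = 0.04193 × 2.15 × 1048.0 = 94.48 mGal
Simple Bouguer anomaly = 34.17 − (94.48) = -60.31 mGal

-60.3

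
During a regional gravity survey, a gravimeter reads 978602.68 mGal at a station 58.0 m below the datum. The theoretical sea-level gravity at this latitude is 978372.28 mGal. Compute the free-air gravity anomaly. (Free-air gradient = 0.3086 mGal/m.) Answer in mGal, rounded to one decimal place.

212.5

Free-air correction = 0.3086 × -58.0 = -17.90 mGal
Free-air anomaly = 978602.68 − 978372.28 + (-17.90) = 212.50 mGal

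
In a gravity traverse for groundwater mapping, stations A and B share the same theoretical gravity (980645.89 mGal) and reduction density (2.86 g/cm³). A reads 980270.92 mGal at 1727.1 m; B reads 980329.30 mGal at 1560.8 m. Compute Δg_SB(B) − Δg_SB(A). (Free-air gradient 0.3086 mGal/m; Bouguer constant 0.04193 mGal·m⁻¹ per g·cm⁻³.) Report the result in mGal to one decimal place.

Δg_SB(A) = 980270.92 − 980645.89 + 0.3086×1727.1 − 0.04193×2.86×1727.1 = -49.10 mGal
Δg_SB(B) = 980329.30 − 980645.89 + 0.3086×1560.8 − 0.04193×2.86×1560.8 = -22.10 mGal
Difference = -22.10 − (-49.10) = 27.00 mGal

27.0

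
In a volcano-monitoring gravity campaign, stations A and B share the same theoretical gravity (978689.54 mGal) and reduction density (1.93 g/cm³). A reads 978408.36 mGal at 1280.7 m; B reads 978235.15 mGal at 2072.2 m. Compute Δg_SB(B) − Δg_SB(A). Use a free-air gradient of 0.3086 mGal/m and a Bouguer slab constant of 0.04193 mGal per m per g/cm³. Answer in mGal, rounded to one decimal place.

7.0

Δg_SB(A) = 978408.36 − 978689.54 + 0.3086×1280.7 − 0.04193×1.93×1280.7 = 10.40 mGal
Δg_SB(B) = 978235.15 − 978689.54 + 0.3086×2072.2 − 0.04193×1.93×2072.2 = 17.40 mGal
Difference = 17.40 − (10.40) = 7.00 mGal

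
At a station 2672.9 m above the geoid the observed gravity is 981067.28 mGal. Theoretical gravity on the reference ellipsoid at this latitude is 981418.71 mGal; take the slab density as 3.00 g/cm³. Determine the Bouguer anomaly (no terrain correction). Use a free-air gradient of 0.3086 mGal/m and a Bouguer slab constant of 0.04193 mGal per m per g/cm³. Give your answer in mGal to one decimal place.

Free-air correction = 0.3086 × 2672.9 = 824.86 mGal
Free-air anomaly = 981067.28 − 981418.71 + (824.86) = 473.43 mGal
Bouguer slab correction = 0.04193 × 3.00 × 2672.9 = 336.22 mGal
Simple Bouguer anomaly = 473.43 − (336.22) = 137.21 mGal

137.2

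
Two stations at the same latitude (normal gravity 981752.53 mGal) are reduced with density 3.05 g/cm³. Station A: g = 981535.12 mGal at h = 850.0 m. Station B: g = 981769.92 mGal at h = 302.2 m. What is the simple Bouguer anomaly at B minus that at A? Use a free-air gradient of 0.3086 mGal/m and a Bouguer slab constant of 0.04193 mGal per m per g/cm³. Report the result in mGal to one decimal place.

Δg_SB(A) = 981535.12 − 981752.53 + 0.3086×850.0 − 0.04193×3.05×850.0 = -63.80 mGal
Δg_SB(B) = 981769.92 − 981752.53 + 0.3086×302.2 − 0.04193×3.05×302.2 = 72.00 mGal
Difference = 72.00 − (-63.80) = 135.80 mGal

135.8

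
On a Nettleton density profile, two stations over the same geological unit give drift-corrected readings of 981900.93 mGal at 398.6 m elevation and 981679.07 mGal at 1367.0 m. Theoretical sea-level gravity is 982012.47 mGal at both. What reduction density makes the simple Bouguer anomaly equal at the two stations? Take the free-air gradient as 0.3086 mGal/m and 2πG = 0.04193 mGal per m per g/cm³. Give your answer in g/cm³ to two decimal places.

Δg_obs = 981679.07 − 981900.93 = -221.86 mGal over Δh = 1367.0 − 398.6 = 968.4 m
Equal Bouguer anomalies ⇒ Δg_obs + (0.3086 − 0.04193ρ)·Δh = 0
0.3086 − 0.04193ρ = −Δg_obs/Δh = 0.22910
ρ = (0.3086 − 0.22910) / 0.04193 = 1.90 g/cm³

1.90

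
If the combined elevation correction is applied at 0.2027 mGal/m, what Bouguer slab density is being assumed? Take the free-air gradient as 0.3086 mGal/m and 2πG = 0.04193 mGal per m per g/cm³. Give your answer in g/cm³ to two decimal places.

0.2027 = 0.3086 − 0.04193 × ρ
ρ = (0.3086 − 0.2027) / 0.04193 = 2.53 g/cm³

2.53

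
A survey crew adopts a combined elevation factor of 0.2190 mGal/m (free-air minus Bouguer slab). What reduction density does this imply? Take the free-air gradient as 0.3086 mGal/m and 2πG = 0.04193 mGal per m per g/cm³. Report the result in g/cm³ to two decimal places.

2.14

0.2190 = 0.3086 − 0.04193 × ρ
ρ = (0.3086 − 0.2190) / 0.04193 = 2.14 g/cm³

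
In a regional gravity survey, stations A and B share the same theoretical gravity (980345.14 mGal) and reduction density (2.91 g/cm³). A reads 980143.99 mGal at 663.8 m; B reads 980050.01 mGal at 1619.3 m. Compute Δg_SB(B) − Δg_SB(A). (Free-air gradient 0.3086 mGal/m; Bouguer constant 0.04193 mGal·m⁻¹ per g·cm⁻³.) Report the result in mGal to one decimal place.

Δg_SB(A) = 980143.99 − 980345.14 + 0.3086×663.8 − 0.04193×2.91×663.8 = -77.30 mGal
Δg_SB(B) = 980050.01 − 980345.14 + 0.3086×1619.3 − 0.04193×2.91×1619.3 = 7.00 mGal
Difference = 7.00 − (-77.30) = 84.30 mGal

84.3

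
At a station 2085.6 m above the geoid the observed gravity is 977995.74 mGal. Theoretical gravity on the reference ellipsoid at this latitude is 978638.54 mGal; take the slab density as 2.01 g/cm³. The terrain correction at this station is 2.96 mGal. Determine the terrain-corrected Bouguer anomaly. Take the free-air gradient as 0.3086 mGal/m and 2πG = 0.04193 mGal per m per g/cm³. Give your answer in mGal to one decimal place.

Free-air correction = 0.3086 × 2085.6 = 643.62 mGal
Free-air anomaly = 977995.74 − 978638.54 + (643.62) = 0.82 mGal
Bouguer slab correction = 0.04193 × 2.01 × 2085.6 = 175.77 mGal
Simple Bouguer anomaly = 0.82 − (175.77) = -174.95 mGal
Complete Bouguer anomaly = -174.95 + 2.96 = -171.99 mGal

-172.0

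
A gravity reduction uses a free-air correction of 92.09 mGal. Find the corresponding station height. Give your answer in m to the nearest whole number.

298

h = 92.09 / 0.3086 = 298.41 m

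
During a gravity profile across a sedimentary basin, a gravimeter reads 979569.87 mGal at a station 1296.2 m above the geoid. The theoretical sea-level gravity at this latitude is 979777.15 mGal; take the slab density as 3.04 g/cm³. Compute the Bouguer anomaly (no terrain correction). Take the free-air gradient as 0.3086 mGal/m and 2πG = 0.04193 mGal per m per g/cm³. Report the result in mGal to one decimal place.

Free-air correction = 0.3086 × 1296.2 = 400.01 mGal
Free-air anomaly = 979569.87 − 979777.15 + (400.01) = 192.73 mGal
Bouguer slab correction = 0.04193 × 3.04 × 1296.2 = 165.22 mGal
Simple Bouguer anomaly = 192.73 − (165.22) = 27.51 mGal

27.5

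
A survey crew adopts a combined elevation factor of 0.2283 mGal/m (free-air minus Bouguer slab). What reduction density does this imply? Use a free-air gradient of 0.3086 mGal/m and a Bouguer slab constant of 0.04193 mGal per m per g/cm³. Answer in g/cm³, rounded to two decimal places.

0.2283 = 0.3086 − 0.04193 × ρ
ρ = (0.3086 − 0.2283) / 0.04193 = 1.92 g/cm³

1.92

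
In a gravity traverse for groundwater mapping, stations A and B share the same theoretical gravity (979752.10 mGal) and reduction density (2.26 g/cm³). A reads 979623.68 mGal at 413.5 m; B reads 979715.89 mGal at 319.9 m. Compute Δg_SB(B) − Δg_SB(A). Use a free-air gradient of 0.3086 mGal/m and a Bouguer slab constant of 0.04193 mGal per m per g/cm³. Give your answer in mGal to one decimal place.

Δg_SB(A) = 979623.68 − 979752.10 + 0.3086×413.5 − 0.04193×2.26×413.5 = -40.00 mGal
Δg_SB(B) = 979715.89 − 979752.10 + 0.3086×319.9 − 0.04193×2.26×319.9 = 32.20 mGal
Difference = 32.20 − (-40.00) = 72.20 mGal

72.2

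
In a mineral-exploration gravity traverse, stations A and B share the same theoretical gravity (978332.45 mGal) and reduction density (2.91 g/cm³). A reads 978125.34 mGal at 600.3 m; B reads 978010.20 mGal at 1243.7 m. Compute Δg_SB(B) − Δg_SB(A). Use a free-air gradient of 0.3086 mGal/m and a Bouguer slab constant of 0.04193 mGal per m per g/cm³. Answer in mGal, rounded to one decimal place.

Δg_SB(A) = 978125.34 − 978332.45 + 0.3086×600.3 − 0.04193×2.91×600.3 = -95.10 mGal
Δg_SB(B) = 978010.20 − 978332.45 + 0.3086×1243.7 − 0.04193×2.91×1243.7 = -90.20 mGal
Difference = -90.20 − (-95.10) = 4.90 mGal

4.9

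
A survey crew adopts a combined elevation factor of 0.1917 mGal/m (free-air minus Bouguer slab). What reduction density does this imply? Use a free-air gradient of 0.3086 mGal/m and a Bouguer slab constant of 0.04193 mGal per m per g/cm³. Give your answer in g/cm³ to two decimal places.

0.1917 = 0.3086 − 0.04193 × ρ
ρ = (0.3086 − 0.1917) / 0.04193 = 2.79 g/cm³

2.79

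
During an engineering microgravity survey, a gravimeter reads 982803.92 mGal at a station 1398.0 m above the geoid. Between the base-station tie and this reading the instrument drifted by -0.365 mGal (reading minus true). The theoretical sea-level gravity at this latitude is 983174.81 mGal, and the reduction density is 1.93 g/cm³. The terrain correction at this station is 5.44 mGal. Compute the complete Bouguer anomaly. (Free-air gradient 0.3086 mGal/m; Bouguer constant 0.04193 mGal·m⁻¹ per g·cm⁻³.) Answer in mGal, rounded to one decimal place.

Drift-corrected reading = 982803.92 − (-0.365) = 982804.285 mGal
Free-air correction = 0.3086 × 1398.0 = 431.42 mGal
Free-air anomaly = 982804.285 − 983174.81 + (431.42) = 60.895 mGal
Bouguer slab correction = 0.04193 × 1.93 × 1398.0 = 113.13 mGal
Simple Bouguer anomaly = 60.895 − (113.13) = -52.235 mGal
Complete Bouguer anomaly = -52.235 + 5.44 = -46.795 mGal

-46.8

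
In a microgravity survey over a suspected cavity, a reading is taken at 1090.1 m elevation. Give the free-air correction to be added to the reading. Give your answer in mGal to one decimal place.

336.4

Free-air correction = 0.3086 × 1090.1 = 336.4 mGal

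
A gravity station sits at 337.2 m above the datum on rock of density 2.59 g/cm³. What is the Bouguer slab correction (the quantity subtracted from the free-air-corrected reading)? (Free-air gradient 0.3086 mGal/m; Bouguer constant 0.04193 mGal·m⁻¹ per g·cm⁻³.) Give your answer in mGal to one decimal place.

36.6

Bouguer slab correction = 0.04193 × 2.59 × 337.2 = 36.6 mGal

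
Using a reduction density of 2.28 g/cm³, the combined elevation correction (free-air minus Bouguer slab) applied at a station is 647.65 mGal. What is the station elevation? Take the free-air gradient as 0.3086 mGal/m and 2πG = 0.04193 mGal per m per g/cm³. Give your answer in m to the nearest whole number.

3041

Combined gradient = 0.3086 − 0.04193 × 2.28 = 0.2129996 mGal/m
h = 647.65 / 0.2129996 = 3040.62 m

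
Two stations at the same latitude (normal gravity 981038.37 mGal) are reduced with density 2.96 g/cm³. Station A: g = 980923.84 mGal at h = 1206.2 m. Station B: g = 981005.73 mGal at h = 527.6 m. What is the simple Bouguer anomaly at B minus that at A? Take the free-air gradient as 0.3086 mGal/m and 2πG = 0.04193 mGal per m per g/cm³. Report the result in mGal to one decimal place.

Δg_SB(A) = 980923.84 − 981038.37 + 0.3086×1206.2 − 0.04193×2.96×1206.2 = 108.00 mGal
Δg_SB(B) = 981005.73 − 981038.37 + 0.3086×527.6 − 0.04193×2.96×527.6 = 64.70 mGal
Difference = 64.70 − (108.00) = -43.30 mGal

-43.3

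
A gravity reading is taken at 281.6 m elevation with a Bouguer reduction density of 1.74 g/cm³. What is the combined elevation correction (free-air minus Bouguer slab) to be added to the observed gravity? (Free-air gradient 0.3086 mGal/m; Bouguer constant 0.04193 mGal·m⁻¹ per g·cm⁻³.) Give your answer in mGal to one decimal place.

Combined gradient = 0.3086 − 0.04193 × 1.74 = 0.2356418 mGal/m
Combined elevation correction = 0.2356418 × 281.6 = 66.4 mGal

66.4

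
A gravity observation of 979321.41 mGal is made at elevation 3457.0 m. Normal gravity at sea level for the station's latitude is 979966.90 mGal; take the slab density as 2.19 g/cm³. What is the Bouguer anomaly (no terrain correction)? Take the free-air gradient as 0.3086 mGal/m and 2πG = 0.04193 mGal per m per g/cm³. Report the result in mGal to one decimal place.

Free-air correction = 0.3086 × 3457.0 = 1066.83 mGal
Free-air anomaly = 979321.41 − 979966.90 + (1066.83) = 421.34 mGal
Bouguer slab correction = 0.04193 × 2.19 × 3457.0 = 317.44 mGal
Simple Bouguer anomaly = 421.34 − (317.44) = 103.90 mGal

103.9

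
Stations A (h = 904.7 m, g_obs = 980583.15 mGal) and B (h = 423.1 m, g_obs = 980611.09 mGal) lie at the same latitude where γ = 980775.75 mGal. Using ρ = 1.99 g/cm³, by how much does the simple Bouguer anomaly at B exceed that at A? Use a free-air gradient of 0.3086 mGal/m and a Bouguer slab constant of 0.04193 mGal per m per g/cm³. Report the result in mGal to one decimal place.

Δg_SB(A) = 980583.15 − 980775.75 + 0.3086×904.7 − 0.04193×1.99×904.7 = 11.10 mGal
Δg_SB(B) = 980611.09 − 980775.75 + 0.3086×423.1 − 0.04193×1.99×423.1 = -69.40 mGal
Difference = -69.40 − (11.10) = -80.50 mGal

-80.5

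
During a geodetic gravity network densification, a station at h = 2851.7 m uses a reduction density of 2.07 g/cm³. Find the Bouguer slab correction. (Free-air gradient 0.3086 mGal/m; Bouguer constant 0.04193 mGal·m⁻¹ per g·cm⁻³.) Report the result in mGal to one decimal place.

247.5

Bouguer slab correction = 0.04193 × 2.07 × 2851.7 = 247.5 mGal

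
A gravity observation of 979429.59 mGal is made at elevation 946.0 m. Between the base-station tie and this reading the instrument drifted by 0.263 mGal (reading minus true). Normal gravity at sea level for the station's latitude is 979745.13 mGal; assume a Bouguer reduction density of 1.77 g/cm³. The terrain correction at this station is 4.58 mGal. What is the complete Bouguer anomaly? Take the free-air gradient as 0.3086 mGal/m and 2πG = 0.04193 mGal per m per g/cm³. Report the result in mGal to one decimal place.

-89.5

Drift-corrected reading = 979429.59 − (0.263) = 979429.327 mGal
Free-air correction = 0.3086 × 946.0 = 291.94 mGal
Free-air anomaly = 979429.327 − 979745.13 + (291.94) = -23.863 mGal
Bouguer slab correction = 0.04193 × 1.77 × 946.0 = 70.21 mGal
Simple Bouguer anomaly = -23.863 − (70.21) = -94.073 mGal
Complete Bouguer anomaly = -94.073 + 4.58 = -89.493 mGal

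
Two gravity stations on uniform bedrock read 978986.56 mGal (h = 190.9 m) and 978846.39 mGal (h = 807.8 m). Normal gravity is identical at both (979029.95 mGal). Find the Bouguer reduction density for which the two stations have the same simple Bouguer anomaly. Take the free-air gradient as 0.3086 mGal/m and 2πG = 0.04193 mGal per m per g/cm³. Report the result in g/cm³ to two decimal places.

Δg_obs = 978846.39 − 978986.56 = -140.17 mGal over Δh = 807.8 − 190.9 = 616.9 m
Equal Bouguer anomalies ⇒ Δg_obs + (0.3086 − 0.04193ρ)·Δh = 0
0.3086 − 0.04193ρ = −Δg_obs/Δh = 0.22722
ρ = (0.3086 − 0.22722) / 0.04193 = 1.94 g/cm³

1.94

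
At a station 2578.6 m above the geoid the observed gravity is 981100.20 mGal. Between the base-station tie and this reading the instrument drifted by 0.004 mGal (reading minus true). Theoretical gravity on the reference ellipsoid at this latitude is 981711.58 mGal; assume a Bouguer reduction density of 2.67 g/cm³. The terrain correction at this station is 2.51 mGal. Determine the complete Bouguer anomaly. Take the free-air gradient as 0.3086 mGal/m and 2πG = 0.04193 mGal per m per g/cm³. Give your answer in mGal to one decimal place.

Drift-corrected reading = 981100.20 − (0.004) = 981100.196 mGal
Free-air correction = 0.3086 × 2578.6 = 795.76 mGal
Free-air anomaly = 981100.196 − 981711.58 + (795.76) = 184.376 mGal
Bouguer slab correction = 0.04193 × 2.67 × 2578.6 = 288.68 mGal
Simple Bouguer anomaly = 184.376 − (288.68) = -104.304 mGal
Complete Bouguer anomaly = -104.304 + 2.51 = -101.794 mGal

-101.8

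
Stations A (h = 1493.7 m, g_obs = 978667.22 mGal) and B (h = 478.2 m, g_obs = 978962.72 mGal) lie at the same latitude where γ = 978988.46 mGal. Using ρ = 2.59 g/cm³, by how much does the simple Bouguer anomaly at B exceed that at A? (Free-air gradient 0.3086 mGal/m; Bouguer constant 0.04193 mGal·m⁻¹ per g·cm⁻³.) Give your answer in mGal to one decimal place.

Δg_SB(A) = 978667.22 − 978988.46 + 0.3086×1493.7 − 0.04193×2.59×1493.7 = -22.50 mGal
Δg_SB(B) = 978962.72 − 978988.46 + 0.3086×478.2 − 0.04193×2.59×478.2 = 69.90 mGal
Difference = 69.90 − (-22.50) = 92.40 mGal

92.4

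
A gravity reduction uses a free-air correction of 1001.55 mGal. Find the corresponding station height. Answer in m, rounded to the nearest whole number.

3245

h = 1001.55 / 0.3086 = 3245.46 m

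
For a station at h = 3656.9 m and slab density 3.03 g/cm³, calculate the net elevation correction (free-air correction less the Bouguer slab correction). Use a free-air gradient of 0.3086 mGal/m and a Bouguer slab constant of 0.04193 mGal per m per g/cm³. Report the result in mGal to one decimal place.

Combined gradient = 0.3086 − 0.04193 × 3.03 = 0.1815521 mGal/m
Combined elevation correction = 0.1815521 × 3656.9 = 663.9 mGal

663.9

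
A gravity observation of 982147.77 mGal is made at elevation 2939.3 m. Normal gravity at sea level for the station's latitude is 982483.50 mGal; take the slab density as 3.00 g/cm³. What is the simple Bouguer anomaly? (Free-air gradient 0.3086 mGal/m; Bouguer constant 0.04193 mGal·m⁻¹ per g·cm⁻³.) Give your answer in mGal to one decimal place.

201.6

Free-air correction = 0.3086 × 2939.3 = 907.07 mGal
Free-air anomaly = 982147.77 − 982483.50 + (907.07) = 571.34 mGal
Bouguer slab correction = 0.04193 × 3.00 × 2939.3 = 369.73 mGal
Simple Bouguer anomaly = 571.34 − (369.73) = 201.61 mGal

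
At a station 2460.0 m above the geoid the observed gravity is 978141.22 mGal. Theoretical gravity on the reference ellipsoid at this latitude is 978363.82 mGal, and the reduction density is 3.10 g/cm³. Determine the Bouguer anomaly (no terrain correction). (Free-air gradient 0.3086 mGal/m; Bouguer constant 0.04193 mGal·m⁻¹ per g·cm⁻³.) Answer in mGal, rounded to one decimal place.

Free-air correction = 0.3086 × 2460.0 = 759.16 mGal
Free-air anomaly = 978141.22 − 978363.82 + (759.16) = 536.56 mGal
Bouguer slab correction = 0.04193 × 3.10 × 2460.0 = 319.76 mGal
Simple Bouguer anomaly = 536.56 − (319.76) = 216.80 mGal

216.8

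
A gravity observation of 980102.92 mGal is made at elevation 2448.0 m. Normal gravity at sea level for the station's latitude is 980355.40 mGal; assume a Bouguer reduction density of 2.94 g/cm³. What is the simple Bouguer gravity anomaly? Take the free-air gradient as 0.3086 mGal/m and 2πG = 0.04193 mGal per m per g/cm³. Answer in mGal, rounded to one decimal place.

201.2

Free-air correction = 0.3086 × 2448.0 = 755.45 mGal
Free-air anomaly = 980102.92 − 980355.40 + (755.45) = 502.97 mGal
Bouguer slab correction = 0.04193 × 2.94 × 2448.0 = 301.78 mGal
Simple Bouguer anomaly = 502.97 − (301.78) = 201.19 mGal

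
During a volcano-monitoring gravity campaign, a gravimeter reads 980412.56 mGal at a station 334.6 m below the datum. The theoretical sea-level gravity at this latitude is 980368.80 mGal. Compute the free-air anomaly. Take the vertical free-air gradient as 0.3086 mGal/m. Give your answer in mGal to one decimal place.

-59.5

Free-air correction = 0.3086 × -334.6 = -103.26 mGal
Free-air anomaly = 980412.56 − 980368.80 + (-103.26) = -59.50 mGal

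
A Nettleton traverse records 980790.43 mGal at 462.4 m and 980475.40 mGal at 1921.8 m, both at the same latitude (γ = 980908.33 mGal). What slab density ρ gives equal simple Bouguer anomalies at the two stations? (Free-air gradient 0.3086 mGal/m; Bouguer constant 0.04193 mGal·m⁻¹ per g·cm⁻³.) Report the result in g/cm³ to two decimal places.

Δg_obs = 980475.40 − 980790.43 = -315.03 mGal over Δh = 1921.8 − 462.4 = 1459.4 m
Equal Bouguer anomalies ⇒ Δg_obs + (0.3086 − 0.04193ρ)·Δh = 0
0.3086 − 0.04193ρ = −Δg_obs/Δh = 0.21586
ρ = (0.3086 − 0.21586) / 0.04193 = 2.21 g/cm³

2.21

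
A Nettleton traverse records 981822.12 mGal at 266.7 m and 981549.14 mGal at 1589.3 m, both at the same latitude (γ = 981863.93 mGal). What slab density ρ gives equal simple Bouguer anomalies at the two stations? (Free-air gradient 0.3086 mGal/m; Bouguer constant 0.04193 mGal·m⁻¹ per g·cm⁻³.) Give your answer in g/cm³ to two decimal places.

Δg_obs = 981549.14 − 981822.12 = -272.98 mGal over Δh = 1589.3 − 266.7 = 1322.6 m
Equal Bouguer anomalies ⇒ Δg_obs + (0.3086 − 0.04193ρ)·Δh = 0
0.3086 − 0.04193ρ = −Δg_obs/Δh = 0.20640
ρ = (0.3086 − 0.20640) / 0.04193 = 2.44 g/cm³

2.44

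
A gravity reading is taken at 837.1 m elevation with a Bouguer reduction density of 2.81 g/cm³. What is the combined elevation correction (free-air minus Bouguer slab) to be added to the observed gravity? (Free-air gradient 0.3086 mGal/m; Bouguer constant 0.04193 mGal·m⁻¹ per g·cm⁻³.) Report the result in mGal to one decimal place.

159.7

Combined gradient = 0.3086 − 0.04193 × 2.81 = 0.1907767 mGal/m
Combined elevation correction = 0.1907767 × 837.1 = 159.7 mGal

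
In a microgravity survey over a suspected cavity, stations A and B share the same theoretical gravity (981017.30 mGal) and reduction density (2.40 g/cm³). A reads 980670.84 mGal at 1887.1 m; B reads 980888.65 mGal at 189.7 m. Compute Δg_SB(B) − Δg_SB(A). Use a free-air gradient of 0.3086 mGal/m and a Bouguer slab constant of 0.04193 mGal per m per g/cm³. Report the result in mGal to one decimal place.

-135.2

Δg_SB(A) = 980670.84 − 981017.30 + 0.3086×1887.1 − 0.04193×2.40×1887.1 = 46.00 mGal
Δg_SB(B) = 980888.65 − 981017.30 + 0.3086×189.7 − 0.04193×2.40×189.7 = -89.20 mGal
Difference = -89.20 − (46.00) = -135.20 mGal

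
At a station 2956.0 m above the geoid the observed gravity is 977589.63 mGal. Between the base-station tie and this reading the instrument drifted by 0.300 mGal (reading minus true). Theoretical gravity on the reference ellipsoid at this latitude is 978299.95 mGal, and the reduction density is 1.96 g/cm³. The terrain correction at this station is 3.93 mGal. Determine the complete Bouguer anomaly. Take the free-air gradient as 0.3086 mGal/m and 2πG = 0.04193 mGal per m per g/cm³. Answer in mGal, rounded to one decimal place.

-37.4

Drift-corrected reading = 977589.63 − (0.300) = 977589.330 mGal
Free-air correction = 0.3086 × 2956.0 = 912.22 mGal
Free-air anomaly = 977589.330 − 978299.95 + (912.22) = 201.600 mGal
Bouguer slab correction = 0.04193 × 1.96 × 2956.0 = 242.93 mGal
Simple Bouguer anomaly = 201.600 − (242.93) = -41.330 mGal
Complete Bouguer anomaly = -41.330 + 3.93 = -37.400 mGal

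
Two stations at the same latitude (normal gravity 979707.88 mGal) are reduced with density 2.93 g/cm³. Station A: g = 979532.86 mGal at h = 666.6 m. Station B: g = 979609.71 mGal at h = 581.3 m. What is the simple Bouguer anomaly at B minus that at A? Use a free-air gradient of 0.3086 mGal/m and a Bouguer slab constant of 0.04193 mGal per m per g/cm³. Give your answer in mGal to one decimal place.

Δg_SB(A) = 979532.86 − 979707.88 + 0.3086×666.6 − 0.04193×2.93×666.6 = -51.20 mGal
Δg_SB(B) = 979609.71 − 979707.88 + 0.3086×581.3 − 0.04193×2.93×581.3 = 9.80 mGal
Difference = 9.80 − (-51.20) = 61.00 mGal

61.0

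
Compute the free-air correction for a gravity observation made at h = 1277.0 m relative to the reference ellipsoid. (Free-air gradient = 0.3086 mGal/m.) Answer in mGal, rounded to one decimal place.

Free-air correction = 0.3086 × 1277.0 = 394.1 mGal

394.1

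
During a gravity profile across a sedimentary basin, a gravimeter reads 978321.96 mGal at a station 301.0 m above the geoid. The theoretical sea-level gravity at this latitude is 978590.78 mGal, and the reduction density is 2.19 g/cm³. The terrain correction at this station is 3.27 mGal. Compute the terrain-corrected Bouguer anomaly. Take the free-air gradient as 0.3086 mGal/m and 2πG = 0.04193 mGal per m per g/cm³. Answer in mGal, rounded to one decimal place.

-200.3

Free-air correction = 0.3086 × 301.0 = 92.89 mGal
Free-air anomaly = 978321.96 − 978590.78 + (92.89) = -175.93 mGal
Bouguer slab correction = 0.04193 × 2.19 × 301.0 = 27.64 mGal
Simple Bouguer anomaly = -175.93 − (27.64) = -203.57 mGal
Complete Bouguer anomaly = -203.57 + 3.27 = -200.30 mGal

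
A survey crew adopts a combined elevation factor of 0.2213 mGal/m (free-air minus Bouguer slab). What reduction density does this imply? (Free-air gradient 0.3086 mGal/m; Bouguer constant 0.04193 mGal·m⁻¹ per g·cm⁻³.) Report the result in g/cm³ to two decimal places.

2.08

0.2213 = 0.3086 − 0.04193 × ρ
ρ = (0.3086 − 0.2213) / 0.04193 = 2.08 g/cm³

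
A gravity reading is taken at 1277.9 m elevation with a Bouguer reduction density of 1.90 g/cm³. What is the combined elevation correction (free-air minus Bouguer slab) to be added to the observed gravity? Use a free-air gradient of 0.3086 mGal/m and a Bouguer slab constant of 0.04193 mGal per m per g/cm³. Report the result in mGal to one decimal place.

Combined gradient = 0.3086 − 0.04193 × 1.90 = 0.2289330 mGal/m
Combined elevation correction = 0.2289330 × 1277.9 = 292.6 mGal

292.6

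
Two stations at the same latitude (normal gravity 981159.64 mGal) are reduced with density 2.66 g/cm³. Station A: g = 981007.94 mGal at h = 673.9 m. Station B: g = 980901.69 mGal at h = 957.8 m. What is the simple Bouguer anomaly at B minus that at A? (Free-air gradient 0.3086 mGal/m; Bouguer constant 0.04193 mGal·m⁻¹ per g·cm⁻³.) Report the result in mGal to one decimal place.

-50.3

Δg_SB(A) = 981007.94 − 981159.64 + 0.3086×673.9 − 0.04193×2.66×673.9 = -18.90 mGal
Δg_SB(B) = 980901.69 − 981159.64 + 0.3086×957.8 − 0.04193×2.66×957.8 = -69.20 mGal
Difference = -69.20 − (-18.90) = -50.30 mGal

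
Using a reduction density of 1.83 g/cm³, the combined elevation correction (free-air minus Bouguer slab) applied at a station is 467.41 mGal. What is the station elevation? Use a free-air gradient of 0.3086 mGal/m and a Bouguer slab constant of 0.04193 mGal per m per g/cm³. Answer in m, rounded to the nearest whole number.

2016

Combined gradient = 0.3086 − 0.04193 × 1.83 = 0.2318681 mGal/m
h = 467.41 / 0.2318681 = 2015.84 m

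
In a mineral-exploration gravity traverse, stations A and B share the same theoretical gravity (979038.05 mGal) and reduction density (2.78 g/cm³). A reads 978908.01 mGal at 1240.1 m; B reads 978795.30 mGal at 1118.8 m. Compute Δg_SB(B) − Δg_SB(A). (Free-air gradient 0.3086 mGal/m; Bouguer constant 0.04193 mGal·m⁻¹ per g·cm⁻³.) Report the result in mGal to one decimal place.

Δg_SB(A) = 978908.01 − 979038.05 + 0.3086×1240.1 − 0.04193×2.78×1240.1 = 108.10 mGal
Δg_SB(B) = 978795.30 − 979038.05 + 0.3086×1118.8 − 0.04193×2.78×1118.8 = -27.90 mGal
Difference = -27.90 − (108.10) = -136.00 mGal

-136.0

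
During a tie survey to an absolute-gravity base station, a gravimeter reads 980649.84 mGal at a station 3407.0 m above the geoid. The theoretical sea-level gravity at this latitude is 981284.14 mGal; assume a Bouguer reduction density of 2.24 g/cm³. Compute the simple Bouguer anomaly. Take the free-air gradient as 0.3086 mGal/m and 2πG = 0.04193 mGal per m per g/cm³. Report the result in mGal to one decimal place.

97.1

Free-air correction = 0.3086 × 3407.0 = 1051.40 mGal
Free-air anomaly = 980649.84 − 981284.14 + (1051.40) = 417.10 mGal
Bouguer slab correction = 0.04193 × 2.24 × 3407.0 = 320.00 mGal
Simple Bouguer anomaly = 417.10 − (320.00) = 97.10 mGal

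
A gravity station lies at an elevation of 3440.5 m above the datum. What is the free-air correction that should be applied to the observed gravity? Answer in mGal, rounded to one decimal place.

Free-air correction = 0.3086 × 3440.5 = 1061.7 mGal

1061.7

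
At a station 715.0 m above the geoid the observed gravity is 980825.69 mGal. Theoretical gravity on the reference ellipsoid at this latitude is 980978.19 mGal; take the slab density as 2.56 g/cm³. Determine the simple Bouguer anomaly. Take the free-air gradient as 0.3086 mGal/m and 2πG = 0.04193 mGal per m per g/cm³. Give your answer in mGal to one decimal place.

-8.6

Free-air correction = 0.3086 × 715.0 = 220.65 mGal
Free-air anomaly = 980825.69 − 980978.19 + (220.65) = 68.15 mGal
Bouguer slab correction = 0.04193 × 2.56 × 715.0 = 76.75 mGal
Simple Bouguer anomaly = 68.15 − (76.75) = -8.60 mGal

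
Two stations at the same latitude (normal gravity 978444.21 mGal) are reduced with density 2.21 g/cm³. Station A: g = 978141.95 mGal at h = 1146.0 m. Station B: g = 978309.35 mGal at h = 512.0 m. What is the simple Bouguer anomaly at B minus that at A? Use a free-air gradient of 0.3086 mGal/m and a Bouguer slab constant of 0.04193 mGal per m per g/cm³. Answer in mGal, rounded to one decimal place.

Δg_SB(A) = 978141.95 − 978444.21 + 0.3086×1146.0 − 0.04193×2.21×1146.0 = -54.80 mGal
Δg_SB(B) = 978309.35 − 978444.21 + 0.3086×512.0 − 0.04193×2.21×512.0 = -24.30 mGal
Difference = -24.30 − (-54.80) = 30.50 mGal

30.5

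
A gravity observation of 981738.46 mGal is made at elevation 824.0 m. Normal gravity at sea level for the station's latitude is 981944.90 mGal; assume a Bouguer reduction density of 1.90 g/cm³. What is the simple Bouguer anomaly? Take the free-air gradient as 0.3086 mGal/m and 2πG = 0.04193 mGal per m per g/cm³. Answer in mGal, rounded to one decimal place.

Free-air correction = 0.3086 × 824.0 = 254.29 mGal
Free-air anomaly = 981738.46 − 981944.90 + (254.29) = 47.85 mGal
Bouguer slab correction = 0.04193 × 1.90 × 824.0 = 65.65 mGal
Simple Bouguer anomaly = 47.85 − (65.65) = -17.80 mGal

-17.8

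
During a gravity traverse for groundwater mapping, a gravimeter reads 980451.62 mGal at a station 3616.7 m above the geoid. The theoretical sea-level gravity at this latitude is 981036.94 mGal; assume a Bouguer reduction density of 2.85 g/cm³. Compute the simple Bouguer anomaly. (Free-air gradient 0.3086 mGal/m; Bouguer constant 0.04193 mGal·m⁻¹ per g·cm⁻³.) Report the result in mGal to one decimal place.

Free-air correction = 0.3086 × 3616.7 = 1116.11 mGal
Free-air anomaly = 980451.62 − 981036.94 + (1116.11) = 530.79 mGal
Bouguer slab correction = 0.04193 × 2.85 × 3616.7 = 432.20 mGal
Simple Bouguer anomaly = 530.79 − (432.20) = 98.59 mGal

98.6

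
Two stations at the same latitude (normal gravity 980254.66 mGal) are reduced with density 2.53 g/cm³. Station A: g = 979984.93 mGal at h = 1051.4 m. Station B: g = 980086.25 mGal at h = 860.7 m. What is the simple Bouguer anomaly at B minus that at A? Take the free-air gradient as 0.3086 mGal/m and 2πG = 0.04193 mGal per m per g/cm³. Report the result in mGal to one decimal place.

62.7

Δg_SB(A) = 979984.93 − 980254.66 + 0.3086×1051.4 − 0.04193×2.53×1051.4 = -56.80 mGal
Δg_SB(B) = 980086.25 − 980254.66 + 0.3086×860.7 − 0.04193×2.53×860.7 = 5.90 mGal
Difference = 5.90 − (-56.80) = 62.70 mGal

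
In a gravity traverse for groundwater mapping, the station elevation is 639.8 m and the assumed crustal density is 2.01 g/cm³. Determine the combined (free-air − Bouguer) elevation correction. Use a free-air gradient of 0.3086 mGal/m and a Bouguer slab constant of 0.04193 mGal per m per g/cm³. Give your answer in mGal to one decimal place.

143.5

Combined gradient = 0.3086 − 0.04193 × 2.01 = 0.2243207 mGal/m
Combined elevation correction = 0.2243207 × 639.8 = 143.5 mGal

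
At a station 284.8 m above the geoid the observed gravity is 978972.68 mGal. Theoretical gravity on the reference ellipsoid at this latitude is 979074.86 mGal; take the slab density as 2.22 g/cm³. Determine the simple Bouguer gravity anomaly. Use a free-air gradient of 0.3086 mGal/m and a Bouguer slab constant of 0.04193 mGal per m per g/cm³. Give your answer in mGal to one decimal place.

-40.8

Free-air correction = 0.3086 × 284.8 = 87.89 mGal
Free-air anomaly = 978972.68 − 979074.86 + (87.89) = -14.29 mGal
Bouguer slab correction = 0.04193 × 2.22 × 284.8 = 26.51 mGal
Simple Bouguer anomaly = -14.29 − (26.51) = -40.80 mGal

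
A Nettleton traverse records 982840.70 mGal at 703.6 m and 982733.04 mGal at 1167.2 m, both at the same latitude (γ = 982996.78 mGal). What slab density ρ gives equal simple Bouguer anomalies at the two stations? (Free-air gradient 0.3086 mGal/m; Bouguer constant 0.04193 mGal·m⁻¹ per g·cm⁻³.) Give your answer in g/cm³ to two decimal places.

Δg_obs = 982733.04 − 982840.70 = -107.66 mGal over Δh = 1167.2 − 703.6 = 463.6 m
Equal Bouguer anomalies ⇒ Δg_obs + (0.3086 − 0.04193ρ)·Δh = 0
0.3086 − 0.04193ρ = −Δg_obs/Δh = 0.23223
ρ = (0.3086 − 0.23223) / 0.04193 = 1.82 g/cm³

1.82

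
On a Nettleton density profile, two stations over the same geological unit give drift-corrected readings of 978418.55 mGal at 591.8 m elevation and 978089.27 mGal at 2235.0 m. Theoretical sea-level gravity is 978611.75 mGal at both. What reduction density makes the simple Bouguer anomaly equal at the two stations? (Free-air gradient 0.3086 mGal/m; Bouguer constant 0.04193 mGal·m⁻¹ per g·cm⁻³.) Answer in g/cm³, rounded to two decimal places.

2.58

Δg_obs = 978089.27 − 978418.55 = -329.28 mGal over Δh = 2235.0 − 591.8 = 1643.2 m
Equal Bouguer anomalies ⇒ Δg_obs + (0.3086 − 0.04193ρ)·Δh = 0
0.3086 − 0.04193ρ = −Δg_obs/Δh = 0.20039
ρ = (0.3086 − 0.20039) / 0.04193 = 2.58 g/cm³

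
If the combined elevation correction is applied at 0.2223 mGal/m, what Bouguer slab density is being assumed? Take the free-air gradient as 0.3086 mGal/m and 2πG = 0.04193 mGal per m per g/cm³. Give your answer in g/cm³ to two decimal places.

0.2223 = 0.3086 − 0.04193 × ρ
ρ = (0.3086 − 0.2223) / 0.04193 = 2.06 g/cm³

2.06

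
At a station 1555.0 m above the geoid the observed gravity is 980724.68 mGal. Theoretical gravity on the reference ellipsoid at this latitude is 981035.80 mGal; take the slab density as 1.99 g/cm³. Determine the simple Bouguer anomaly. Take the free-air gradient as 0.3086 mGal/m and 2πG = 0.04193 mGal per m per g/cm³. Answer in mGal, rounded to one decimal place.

Free-air correction = 0.3086 × 1555.0 = 479.87 mGal
Free-air anomaly = 980724.68 − 981035.80 + (479.87) = 168.75 mGal
Bouguer slab correction = 0.04193 × 1.99 × 1555.0 = 129.75 mGal
Simple Bouguer anomaly = 168.75 − (129.75) = 39.00 mGal

39.0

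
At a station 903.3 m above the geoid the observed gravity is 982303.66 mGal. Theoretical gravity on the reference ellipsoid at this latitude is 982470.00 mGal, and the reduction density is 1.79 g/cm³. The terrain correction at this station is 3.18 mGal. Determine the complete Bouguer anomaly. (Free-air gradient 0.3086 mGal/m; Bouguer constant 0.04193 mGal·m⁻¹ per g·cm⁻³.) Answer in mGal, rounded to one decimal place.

47.8

Free-air correction = 0.3086 × 903.3 = 278.76 mGal
Free-air anomaly = 982303.66 − 982470.00 + (278.76) = 112.42 mGal
Bouguer slab correction = 0.04193 × 1.79 × 903.3 = 67.80 mGal
Simple Bouguer anomaly = 112.42 − (67.80) = 44.62 mGal
Complete Bouguer anomaly = 44.62 + 3.18 = 47.80 mGal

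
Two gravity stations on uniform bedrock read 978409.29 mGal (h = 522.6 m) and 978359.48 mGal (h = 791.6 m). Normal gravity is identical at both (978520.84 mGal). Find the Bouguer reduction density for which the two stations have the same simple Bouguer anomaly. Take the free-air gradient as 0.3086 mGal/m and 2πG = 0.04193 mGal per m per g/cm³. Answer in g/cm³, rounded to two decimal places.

Δg_obs = 978359.48 − 978409.29 = -49.81 mGal over Δh = 791.6 − 522.6 = 269.0 m
Equal Bouguer anomalies ⇒ Δg_obs + (0.3086 − 0.04193ρ)·Δh = 0
0.3086 − 0.04193ρ = −Δg_obs/Δh = 0.18517
ρ = (0.3086 − 0.18517) / 0.04193 = 2.94 g/cm³

2.94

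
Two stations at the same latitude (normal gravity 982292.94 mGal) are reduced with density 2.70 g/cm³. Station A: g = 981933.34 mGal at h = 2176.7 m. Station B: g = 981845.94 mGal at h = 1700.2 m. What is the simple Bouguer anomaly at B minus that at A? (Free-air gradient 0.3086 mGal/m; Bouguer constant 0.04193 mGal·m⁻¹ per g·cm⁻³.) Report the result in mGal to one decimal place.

-180.5

Δg_SB(A) = 981933.34 − 982292.94 + 0.3086×2176.7 − 0.04193×2.70×2176.7 = 65.70 mGal
Δg_SB(B) = 981845.94 − 982292.94 + 0.3086×1700.2 − 0.04193×2.70×1700.2 = -114.80 mGal
Difference = -114.80 − (65.70) = -180.50 mGal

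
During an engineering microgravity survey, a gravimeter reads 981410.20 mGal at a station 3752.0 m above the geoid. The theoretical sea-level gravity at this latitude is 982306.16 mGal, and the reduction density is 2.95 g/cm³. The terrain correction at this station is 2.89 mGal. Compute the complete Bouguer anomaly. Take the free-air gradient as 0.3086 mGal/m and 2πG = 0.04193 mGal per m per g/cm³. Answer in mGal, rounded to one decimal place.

Free-air correction = 0.3086 × 3752.0 = 1157.87 mGal
Free-air anomaly = 981410.20 − 982306.16 + (1157.87) = 261.91 mGal
Bouguer slab correction = 0.04193 × 2.95 × 3752.0 = 464.10 mGal
Simple Bouguer anomaly = 261.91 − (464.10) = -202.19 mGal
Complete Bouguer anomaly = -202.19 + 2.89 = -199.30 mGal

-199.3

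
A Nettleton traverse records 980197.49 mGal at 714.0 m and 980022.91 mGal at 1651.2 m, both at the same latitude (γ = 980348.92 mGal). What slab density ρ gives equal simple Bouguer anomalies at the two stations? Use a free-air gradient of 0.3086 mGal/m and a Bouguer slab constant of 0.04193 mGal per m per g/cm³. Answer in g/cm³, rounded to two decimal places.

Δg_obs = 980022.91 − 980197.49 = -174.58 mGal over Δh = 1651.2 − 714.0 = 937.2 m
Equal Bouguer anomalies ⇒ Δg_obs + (0.3086 − 0.04193ρ)·Δh = 0
0.3086 − 0.04193ρ = −Δg_obs/Δh = 0.18628
ρ = (0.3086 − 0.18628) / 0.04193 = 2.92 g/cm³

2.92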